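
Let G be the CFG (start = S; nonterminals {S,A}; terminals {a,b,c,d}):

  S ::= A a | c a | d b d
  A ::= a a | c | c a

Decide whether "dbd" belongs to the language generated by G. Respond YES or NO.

CNF form of G:
  S -> A T0 | T1 T0 | T2 X4
  A -> T0 T0 | T1 T0 | c
  T0 -> a
  T1 -> c
  T2 -> d
  T3 -> b
  X4 -> T3 T2

CYK table (by increasing span):
  cell(0,0) d: {T2}  orig:{}
  cell(1,1) b: {T3}  orig:{}
  cell(2,2) d: {T2}  orig:{}
  cell(0,1) db: ∅
  cell(1,2) bd: {X4}  orig:{}
  cell(0,2) dbd: {S}

S ∈ T[0,2] ⇒ YES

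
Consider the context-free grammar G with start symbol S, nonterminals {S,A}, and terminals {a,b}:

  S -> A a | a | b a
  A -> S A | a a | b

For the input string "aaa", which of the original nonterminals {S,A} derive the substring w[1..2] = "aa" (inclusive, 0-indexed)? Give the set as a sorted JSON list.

CNF form of G:
  S -> A T0 | T1 T0 | a
  A -> S A | T0 T0 | b
  T0 -> a
  T1 -> b

CYK fill (cells [i..j] with 1 ≤ i ≤ j ≤ 2 only):
  T[1,1] 'a' = {S,T0}  orig:{S}
  T[2,2] 'a' = {S,T0}  orig:{S}
  T[1,2] 'aa' = {A}

Original NTs in T[1,2] deriving "aa": ["A"]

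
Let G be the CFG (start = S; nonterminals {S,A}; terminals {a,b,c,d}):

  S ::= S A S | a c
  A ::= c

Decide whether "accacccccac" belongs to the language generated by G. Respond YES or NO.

Convert to CNF:
  S -> S X2 | T0 T1
  A -> c
  T0 -> a
  T1 -> c
  X2 -> A S

Fill CYK table bottom-up:
  cell(0,0) a: {T0}  orig:{}
  cell(1,1) c: {A,T1}  orig:{A}
  cell(2,2) c: {A,T1}  orig:{A}
  cell(3,3) a: {T0}  orig:{}
  cell(4,4) c: {A,T1}  orig:{A}
  cell(5,5) c: {A,T1}  orig:{A}
  cell(6,6) c: {A,T1}  orig:{A}
  cell(7,7) c: {A,T1}  orig:{A}
  cell(8,8) c: {A,T1}  orig:{A}
  cell(9,9) a: {T0}  orig:{}
  cell(10,10) c: {A,T1}  orig:{A}
  cell(0,1) ac: {S}
  cell(1,2) cc: ∅
  cell(2,3) ca: ∅
  cell(3,4) ac: {S}
  cell(4,5) cc: ∅
  cell(5,6) cc: ∅
  cell(6,7) cc: ∅
  cell(7,8) cc: ∅
  cell(8,9) ca: ∅
  cell(9,10) ac: {S}
  cell(0,2) acc: ∅
  cell(1,3) cca: ∅
  cell(2,4) cac: {X2}  orig:{}
  cell(3,5) acc: ∅
  cell(4,6) ccc: ∅
  cell(5,7) ccc: ∅
  cell(6,8) ccc: ∅
  cell(7,9) cca: ∅
  cell(8,10) cac: {X2}  orig:{}
  cell(0,3) acca: ∅
  cell(1,4) ccac: ∅
  cell(2,5) cacc: ∅
  cell(3,6) accc: ∅
  cell(4,7) cccc: ∅
  cell(5,8) cccc: ∅
  cell(6,9) ccca: ∅
  cell(7,10) ccac: ∅
  cell(0,4) accac: {S}
  cell(1,5) ccacc: ∅
  cell(2,6) caccc: ∅
  cell(3,7) acccc: ∅
  cell(4,8) ccccc: ∅
  cell(5,9) cccca: ∅
  cell(6,10) cccac: ∅
  cell(0,5) accacc: ∅
  cell(1,6) ccaccc: ∅
  cell(2,7) cacccc: ∅
  cell(3,8) accccc: ∅
  cell(4,9) ccccca: ∅
  cell(5,10) ccccac: ∅
  cell(0,6) accaccc: ∅
  cell(1,7) ccacccc: ∅
  cell(2,8) caccccc: ∅
  cell(3,9) accccca: ∅
  cell(4,10) cccccac: ∅
  cell(0,7) accacccc: ∅
  cell(1,8) ccaccccc: ∅
  cell(2,9) caccccca: ∅
  cell(3,10) acccccac: ∅
  cell(0,8) accaccccc: ∅
  cell(1,9) ccaccccca: ∅
  cell(2,10) cacccccac: ∅
  cell(0,9) accaccccca: ∅
  cell(1,10) ccacccccac: ∅
  cell(0,10) accacccccac: ∅

S ∉ T[0,10] ⇒ NO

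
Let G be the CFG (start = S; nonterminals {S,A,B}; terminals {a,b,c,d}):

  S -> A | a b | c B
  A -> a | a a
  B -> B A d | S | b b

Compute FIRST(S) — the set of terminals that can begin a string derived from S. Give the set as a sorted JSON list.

FIRST iteration:
iter 1:
  A via A→a: +{a}
  B via B→b b: +{b}
  S via S→A: +{a}
  S via S→c B: +{c}
  FIRST(S)={a,c}  FIRST(A)={a}  FIRST(B)={b}
iter 2:
  B via B→S: +{a,c}
  FIRST(S)={a,c}  FIRST(A)={a}  FIRST(B)={a,b,c}
iter 3: (stable)
  FIRST(S)={a,c}  FIRST(A)={a}  FIRST(B)={a,b,c}

FIRST(S) = ["a", "c"]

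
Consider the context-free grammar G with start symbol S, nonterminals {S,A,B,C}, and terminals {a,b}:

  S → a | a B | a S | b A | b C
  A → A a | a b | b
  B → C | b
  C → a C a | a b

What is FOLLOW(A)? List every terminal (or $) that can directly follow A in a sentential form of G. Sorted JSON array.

FIRST iteration:
round 1:
  A via A→a b: +{a}
  A via A→b: +{b}
  B via B→b: +{b}
  C via C→a C a: +{a}
  S via S→a: +{a}
  S via S→b A: +{b}
  FIRST(S)={a,b}  FIRST(A)={a,b}  FIRST(B)={b}  FIRST(C)={a}
round 2:
  B via B→C: +{a}
  FIRST(S)={a,b}  FIRST(A)={a,b}  FIRST(B)={a,b}  FIRST(C)={a}
round 3: — fixpoint
  FIRST(S)={a,b}  FIRST(A)={a,b}  FIRST(B)={a,b}  FIRST(C)={a}

FOLLOW sets:
FOLLOW(S) := {$}
[1]
  A→A a: FOLLOW(A) ⊇ FIRST(a) = {a}; new: +{a}
  C→a C a: FOLLOW(C) ⊇ FIRST(a) = {a}; new: +{a}
  S→a B: FOLLOW(B) ⊇ FOLLOW(S) ⊇ {$}; new: +{$}
  S→b A: FOLLOW(A) ⊇ FOLLOW(S) ⊇ {$}; new: +{$}
  S→b C: FOLLOW(C) ⊇ FOLLOW(S) ⊇ {$}; new: +{$}
  S: {$}  A: {$,a}  B: {$}  C: {$,a}
[2] (stable)
  S: {$}  A: {$,a}  B: {$}  C: {$,a}

FOLLOW(A) = ["$", "a"]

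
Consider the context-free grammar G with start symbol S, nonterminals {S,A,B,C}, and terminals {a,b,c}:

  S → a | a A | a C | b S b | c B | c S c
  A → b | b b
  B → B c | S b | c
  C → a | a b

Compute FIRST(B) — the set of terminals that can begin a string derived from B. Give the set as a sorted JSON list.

FIRST iteration:
[1]
  A via A→b: +{b}
  B via B→c: +{c}
  C via C→a: +{a}
  S via S→a: +{a}
  S via S→b S b: +{b}
  S via S→c B: +{c}
  FIRST[S]={a,b,c}  FIRST[A]={b}  FIRST[B]={c}  FIRST[C]={a}
[2]
  B via B→S b: +{a,b}
  FIRST[S]={a,b,c}  FIRST[A]={b}  FIRST[B]={a,b,c}  FIRST[C]={a}
[3] — fixpoint
  FIRST[S]={a,b,c}  FIRST[A]={b}  FIRST[B]={a,b,c}  FIRST[C]={a}

FIRST(B) = ["a", "b", "c"]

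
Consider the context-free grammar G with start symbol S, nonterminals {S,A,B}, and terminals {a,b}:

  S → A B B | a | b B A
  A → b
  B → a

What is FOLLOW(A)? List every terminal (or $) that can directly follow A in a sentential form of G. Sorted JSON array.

Compute FIRST by fixpoint:
round 1:
  A via A→b: +{b}
  B via B→a: +{a}
  S via S→A B B: +{b}
  S via S→a: +{a}
  FIRST(S)={a,b}  FIRST(A)={b}  FIRST(B)={a}
round 2: (stable)
  FIRST(S)={a,b}  FIRST(A)={b}  FIRST(B)={a}

FOLLOW iteration:
FOLLOW(S) := {$}
pass 1:
  S→A B B: FOLLOW(A) ⊇ FIRST(B) = {a}; new: +{a}
  S→A B B: FOLLOW(B) ⊇ FIRST(B) = {a}; new: +{a}
  S→A B B: FOLLOW(B) ⊇ FOLLOW(S) ⊇ {$}; new: +{$}
  S→b B A: FOLLOW(B) ⊇ FIRST(A) = {b}; new: +{b}
  S→b B A: FOLLOW(A) ⊇ FOLLOW(S) ⊇ {$}; new: +{$}
  FOLLOW(S)={$}  FOLLOW(A)={$,a}  FOLLOW(B)={$,a,b}
pass 2: — fixpoint
  FOLLOW(S)={$}  FOLLOW(A)={$,a}  FOLLOW(B)={$,a,b}

FOLLOW(A) = ["$", "a"]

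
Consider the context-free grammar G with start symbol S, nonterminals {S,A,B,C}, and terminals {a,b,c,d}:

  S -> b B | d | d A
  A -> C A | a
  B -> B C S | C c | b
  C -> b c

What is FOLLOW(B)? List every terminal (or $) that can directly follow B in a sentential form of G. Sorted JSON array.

Compute FIRST by fixpoint:
pass 1:
  A via A→a: +{a}
  B via B→b: +{b}
  C via C→b c: +{b}
  S via S→b B: +{b}
  S via S→d: +{d}
  FIRST[S]={b,d}  FIRST[A]={a}  FIRST[B]={b}  FIRST[C]={b}
pass 2:
  A via A→C A: +{b}
  FIRST[S]={b,d}  FIRST[A]={a,b}  FIRST[B]={b}  FIRST[C]={b}
pass 3: done
  FIRST[S]={b,d}  FIRST[A]={a,b}  FIRST[B]={b}  FIRST[C]={b}

FOLLOW iteration:
FOLLOW(S) := {$}
[1]
  A→C A: FOLLOW(C) ⊇ FIRST(A) = {a,b}; new: +{a,b}
  B→B C S: FOLLOW(B) ⊇ FIRST(C) = {b}; new: +{b}
  B→B C S: FOLLOW(C) ⊇ FIRST(S) = {b,d}; new: +{d}
  B→B C S: FOLLOW(S) ⊇ FOLLOW(B) ⊇ {b}; new: +{b}
  B→C c: FOLLOW(C) ⊇ FIRST(c) = {c}; new: +{c}
  S→b B: FOLLOW(B) ⊇ FOLLOW(S) ⊇ {$,b}; new: +{$}
  S→d A: FOLLOW(A) ⊇ FOLLOW(S) ⊇ {$,b}; new: +{$,b}
  FOLLOW(S)={$,b}  FOLLOW(A)={$,b}  FOLLOW(B)={$,b}  FOLLOW(C)={a,b,c,d}
[2] — fixpoint
  FOLLOW(S)={$,b}  FOLLOW(A)={$,b}  FOLLOW(B)={$,b}  FOLLOW(C)={a,b,c,d}

FOLLOW(B) = ["$", "b"]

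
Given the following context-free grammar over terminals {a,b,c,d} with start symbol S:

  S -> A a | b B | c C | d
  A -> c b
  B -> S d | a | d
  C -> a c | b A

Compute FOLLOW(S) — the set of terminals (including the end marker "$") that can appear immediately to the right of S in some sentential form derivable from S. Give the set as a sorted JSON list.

FIRST iteration:
iter 1:
  A via A→c b: +{c}
  B via B→a: +{a}
  B via B→d: +{d}
  C via C→a c: +{a}
  C via C→b A: +{b}
  S via S→A a: +{c}
  S via S→b B: +{b}
  S via S→d: +{d}
  FIRST[S]={b,c,d}  FIRST[A]={c}  FIRST[B]={a,d}  FIRST[C]={a,b}
iter 2:
  B via B→S d: +{b,c}
  FIRST[S]={b,c,d}  FIRST[A]={c}  FIRST[B]={a,b,c,d}  FIRST[C]={a,b}
iter 3: (stable)
  FIRST[S]={b,c,d}  FIRST[A]={c}  FIRST[B]={a,b,c,d}  FIRST[C]={a,b}

FOLLOW sets:
FOLLOW(S) := {$}
[1]
  B→S d: FOLLOW(S) ⊇ FIRST(d) = {d}; new: +{d}
  S→A a: FOLLOW(A) ⊇ FIRST(a) = {a}; new: +{a}
  S→b B: FOLLOW(B) ⊇ FOLLOW(S) ⊇ {$,d}; new: +{$,d}
  S→c C: FOLLOW(C) ⊇ FOLLOW(S) ⊇ {$,d}; new: +{$,d}
  FOLLOW(S)={$,d}  FOLLOW(A)={a}  FOLLOW(B)={$,d}  FOLLOW(C)={$,d}
[2]
  C→b A: FOLLOW(A) ⊇ FOLLOW(C) ⊇ {$,d}; new: +{$,d}
  FOLLOW(S)={$,d}  FOLLOW(A)={$,a,d}  FOLLOW(B)={$,d}  FOLLOW(C)={$,d}
[3] (stable)
  FOLLOW(S)={$,d}  FOLLOW(A)={$,a,d}  FOLLOW(B)={$,d}  FOLLOW(C)={$,d}

FOLLOW(S) = ["$", "d"]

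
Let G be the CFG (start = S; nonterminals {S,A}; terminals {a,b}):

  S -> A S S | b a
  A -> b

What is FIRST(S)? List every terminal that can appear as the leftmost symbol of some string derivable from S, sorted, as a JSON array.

FIRST sets, iterate to fixpoint:
iter 1:
  A via A→b: +{b}
  S via S→A S S: +{b}
  FIRST(S)={b}  FIRST(A)={b}
iter 2: (no change)
  FIRST(S)={b}  FIRST(A)={b}

FIRST(S) = ["b"]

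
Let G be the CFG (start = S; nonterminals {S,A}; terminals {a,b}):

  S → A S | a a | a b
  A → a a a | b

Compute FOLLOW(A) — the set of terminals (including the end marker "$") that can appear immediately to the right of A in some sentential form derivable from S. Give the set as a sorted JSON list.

Compute FIRST by fixpoint:
pass 1:
  A via A→a a a: +{a}
  A via A→b: +{b}
  S via S→A S: +{a,b}
  FIRST[S]={a,b}  FIRST[A]={a,b}
pass 2: (no change)
  FIRST[S]={a,b}  FIRST[A]={a,b}

FOLLOW iteration:
seed FOLLOW(S) with $
pass 1:
  S→A S: FOLLOW(A) ⊇ FIRST(S) = {a,b}; new: +{a,b}
  S: {$}  A: {a,b}
pass 2: (no change)
  S: {$}  A: {a,b}

FOLLOW(A) = ["a", "b"]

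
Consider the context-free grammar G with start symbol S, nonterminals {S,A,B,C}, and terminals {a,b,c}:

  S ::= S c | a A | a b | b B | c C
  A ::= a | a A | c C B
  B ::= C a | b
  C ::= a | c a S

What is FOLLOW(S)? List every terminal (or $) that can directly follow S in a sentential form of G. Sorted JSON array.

FIRST iteration:
pass 1:
  A via A→a: +{a}
  A via A→c C B: +{c}
  B via B→b: +{b}
  C via C→a: +{a}
  C via C→c a S: +{c}
  S via S→a A: +{a}
  S via S→b B: +{b}
  S via S→c C: +{c}
  FIRST(S)={a,b,c}  FIRST(A)={a,c}  FIRST(B)={b}  FIRST(C)={a,c}
pass 2:
  B via B→C a: +{a,c}
  FIRST(S)={a,b,c}  FIRST(A)={a,c}  FIRST(B)={a,b,c}  FIRST(C)={a,c}
pass 3: — fixpoint
  FIRST(S)={a,b,c}  FIRST(A)={a,c}  FIRST(B)={a,b,c}  FIRST(C)={a,c}

FOLLOW sets:
initialize: $ ∈ FOLLOW(S)
iter 1:
  A→c C B: FOLLOW(C) ⊇ FIRST(B) = {a,b,c}; new: +{a,b,c}
  C→c a S: FOLLOW(S) ⊇ FOLLOW(C) ⊇ {a,b,c}; new: +{a,b,c}
  S→a A: FOLLOW(A) ⊇ FOLLOW(S) ⊇ {$,a,b,c}; new: +{$,a,b,c}
  S→b B: FOLLOW(B) ⊇ FOLLOW(S) ⊇ {$,a,b,c}; new: +{$,a,b,c}
  S→c C: FOLLOW(C) ⊇ FOLLOW(S) ⊇ {$,a,b,c}; new: +{$}
  FOLLOW(S)={$,a,b,c}  FOLLOW(A)={$,a,b,c}  FOLLOW(B)={$,a,b,c}  FOLLOW(C)={$,a,b,c}
iter 2: done
  FOLLOW(S)={$,a,b,c}  FOLLOW(A)={$,a,b,c}  FOLLOW(B)={$,a,b,c}  FOLLOW(C)={$,a,b,c}

FOLLOW(S) = ["$", "a", "b", "c"]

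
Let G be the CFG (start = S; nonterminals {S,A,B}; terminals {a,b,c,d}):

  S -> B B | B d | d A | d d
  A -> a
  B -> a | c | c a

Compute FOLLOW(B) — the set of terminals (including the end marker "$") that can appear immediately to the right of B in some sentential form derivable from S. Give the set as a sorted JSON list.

Compute FIRST by fixpoint:
iter 1:
  A via A→a: +{a}
  B via B→a: +{a}
  B via B→c: +{c}
  S via S→B B: +{a,c}
  S via S→d A: +{d}
  S: {a,c,d}  A: {a}  B: {a,c}
iter 2: — fixpoint
  S: {a,c,d}  A: {a}  B: {a,c}

Compute FOLLOW by fixpoint:
initialize: $ ∈ FOLLOW(S)
round 1:
  S→B B: FOLLOW(B) ⊇ FIRST(B) = {a,c}; new: +{a,c}
  S→B B: FOLLOW(B) ⊇ FOLLOW(S) ⊇ {$}; new: +{$}
  S→B d: FOLLOW(B) ⊇ FIRST(d) = {d}; new: +{d}
  S→d A: FOLLOW(A) ⊇ FOLLOW(S) ⊇ {$}; new: +{$}
  FOLLOW[S]={$}  FOLLOW[A]={$}  FOLLOW[B]={$,a,c,d}
round 2: done
  FOLLOW[S]={$}  FOLLOW[A]={$}  FOLLOW[B]={$,a,c,d}

FOLLOW(B) = ["$", "a", "c", "d"]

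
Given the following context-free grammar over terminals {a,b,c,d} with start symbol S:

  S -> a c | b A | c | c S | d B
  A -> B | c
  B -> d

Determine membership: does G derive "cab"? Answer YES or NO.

Convert to CNF:
  S -> T0 T1 | T1 S | T2 A | T3 B | c
  A -> c | d
  B -> d
  T0 -> a
  T1 -> c
  T2 -> b
  T3 -> d

CYK table (by increasing span):
  cell(0,0) c: {A,S,T1}  orig:{A,S}
  cell(1,1) a: {T0}  orig:{}
  cell(2,2) b: {T2}  orig:{}
  cell(0,1) ca: ∅
  cell(1,2) ab: ∅
  cell(0,2) cab: ∅

S ∉ T[0,2] ⇒ NO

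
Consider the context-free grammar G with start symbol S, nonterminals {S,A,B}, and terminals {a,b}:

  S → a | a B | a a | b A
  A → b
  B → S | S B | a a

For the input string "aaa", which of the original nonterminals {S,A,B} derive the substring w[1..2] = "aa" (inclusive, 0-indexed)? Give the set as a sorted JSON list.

CNF form of G:
  S -> T0 B | T0 T0 | T1 A | a
  A -> b
  B -> S B | T0 B | T0 T0 | T1 A | a
  T0 -> a
  T1 -> b

CYK fill — only the sub-triangle for w[1..2]:
  T[1,1] 'a' = {B,S,T0}  orig:{B,S}
  T[2,2] 'a' = {B,S,T0}  orig:{B,S}
  T[1,2] 'aa' = {B,S}

Original NTs in T[1,2] deriving "aa": ["B", "S"]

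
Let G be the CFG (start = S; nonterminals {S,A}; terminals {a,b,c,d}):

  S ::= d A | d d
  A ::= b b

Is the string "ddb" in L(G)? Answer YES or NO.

Convert to CNF:
  S -> T1 A | T1 T1
  A -> T0 T0
  T0 -> b
  T1 -> d

CYK fill:
  cell(0,0) d: {T1}  orig:{}
  cell(1,1) d: {T1}  orig:{}
  cell(2,2) b: {T0}  orig:{}
  cell(0,1) dd: {S}
  cell(1,2) db: ∅
  cell(0,2) ddb: ∅

S ∉ T[0,2] ⇒ NO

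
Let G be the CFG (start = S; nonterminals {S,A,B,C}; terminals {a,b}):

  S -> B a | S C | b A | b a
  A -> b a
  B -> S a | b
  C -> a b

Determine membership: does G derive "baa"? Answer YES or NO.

Convert to CNF:
  S -> B T1 | S C | T0 A | T0 T1
  A -> T0 T1
  B -> S T1 | b
  C -> T1 T0
  T0 -> b
  T1 -> a

Fill CYK table bottom-up:
  T[0,0] 'b' = {B,T0}  orig:{B}
  T[1,1] 'a' = {T1}  orig:{}
  T[2,2] 'a' = {T1}  orig:{}
  T[0,1] 'ba' = {A,S}
  T[1,2] 'aa' = ∅
  T[0,2] 'baa' = {B}

S ∉ T[0,2] ⇒ NO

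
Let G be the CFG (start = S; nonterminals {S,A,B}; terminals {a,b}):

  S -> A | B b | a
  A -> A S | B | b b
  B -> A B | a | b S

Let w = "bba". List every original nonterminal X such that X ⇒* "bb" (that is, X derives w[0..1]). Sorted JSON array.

CNF form of G:
  S -> A B | A S | B T0 | T0 S | T0 T0 | a
  A -> A B | A S | T0 S | T0 T0 | a
  B -> A B | T0 S | a
  T0 -> b

Fill CYK table bottom-up, restricted to cells inside w[0..1]:
  [0..0]={T0}  "b"  orig:{}
  [1..1]={T0}  "b"  orig:{}
  [0..1]={A,S}  "bb"

Original NTs in T[0,1] deriving "bb": ["A", "S"]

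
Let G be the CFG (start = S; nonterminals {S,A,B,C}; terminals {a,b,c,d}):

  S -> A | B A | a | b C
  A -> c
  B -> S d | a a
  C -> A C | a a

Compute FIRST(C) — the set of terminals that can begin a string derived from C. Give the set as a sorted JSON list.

FIRST sets, iterate to fixpoint:
iter 1:
  A via A→c: +{c}
  B via B→a a: +{a}
  C via C→A C: +{c}
  C via C→a a: +{a}
  S via S→A: +{c}
  S via S→B A: +{a}
  S via S→b C: +{b}
  S: {a,b,c}  A: {c}  B: {a}  C: {a,c}
iter 2:
  B via B→S d: +{b,c}
  S: {a,b,c}  A: {c}  B: {a,b,c}  C: {a,c}
iter 3: (stable)
  S: {a,b,c}  A: {c}  B: {a,b,c}  C: {a,c}

FIRST(C) = ["a", "c"]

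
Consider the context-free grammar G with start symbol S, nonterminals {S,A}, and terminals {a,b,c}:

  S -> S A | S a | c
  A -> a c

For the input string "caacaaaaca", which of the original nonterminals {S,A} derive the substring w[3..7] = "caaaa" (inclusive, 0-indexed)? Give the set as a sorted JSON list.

Convert to CNF:
  S -> S A | S T0 | c
  A -> T0 T1
  T0 -> a
  T1 -> c

CYK table (by increasing span), restricted to cells inside w[3..7]:
  T[3,3] 'c' = {S,T1}  orig:{S}
  T[4,4] 'a' = {T0}  orig:{}
  T[5,5] 'a' = {T0}  orig:{}
  T[6,6] 'a' = {T0}  orig:{}
  T[7,7] 'a' = {T0}  orig:{}
  T[3,4] 'ca' = {S}
  T[4,5] 'aa' = ∅
  T[5,6] 'aa' = ∅
  T[6,7] 'aa' = ∅
  T[3,5] 'caa' = {S}
  T[4,6] 'aaa' = ∅
  T[5,7] 'aaa' = ∅
  T[3,6] 'caaa' = {S}
  T[4,7] 'aaaa' = ∅
  T[3,7] 'caaaa' = {S}

Original NTs in T[3,7] deriving "caaaa": ["S"]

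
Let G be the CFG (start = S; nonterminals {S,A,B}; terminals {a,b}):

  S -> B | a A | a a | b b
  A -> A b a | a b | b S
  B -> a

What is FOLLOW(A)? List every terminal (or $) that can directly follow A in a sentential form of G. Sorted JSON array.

FIRST sets, iterate to fixpoint:
[1]
  A via A→a b: +{a}
  A via A→b S: +{b}
  B via B→a: +{a}
  S via S→B: +{a}
  S via S→b b: +{b}
  S: {a,b}  A: {a,b}  B: {a}
[2] (stable)
  S: {a,b}  A: {a,b}  B: {a}

FOLLOW iteration:
seed FOLLOW(S) with $
[1]
  A→A b a: FOLLOW(A) ⊇ FIRST(b) = {b}; new: +{b}
  A→b S: FOLLOW(S) ⊇ FOLLOW(A) ⊇ {b}; new: +{b}
  S→B: FOLLOW(B) ⊇ FOLLOW(S) ⊇ {$,b}; new: +{$,b}
  S→a A: FOLLOW(A) ⊇ FOLLOW(S) ⊇ {$,b}; new: +{$}
  FOLLOW(S)={$,b}  FOLLOW(A)={$,b}  FOLLOW(B)={$,b}
[2] (stable)
  FOLLOW(S)={$,b}  FOLLOW(A)={$,b}  FOLLOW(B)={$,b}

FOLLOW(A) = ["$", "b"]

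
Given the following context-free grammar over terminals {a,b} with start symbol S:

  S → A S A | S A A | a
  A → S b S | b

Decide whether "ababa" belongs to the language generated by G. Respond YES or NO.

Convert to CNF:
  S -> A X2 | S X3 | a
  A -> S X1 | b
  T0 -> b
  X1 -> T0 S
  X2 -> S A
  X3 -> A A

Fill CYK table bottom-up:
  [0..0]={S}  "a"
  [1..1]={A,T0}  "b"  orig:{A}
  [2..2]={S}  "a"
  [3..3]={A,T0}  "b"  orig:{A}
  [4..4]={S}  "a"
  [0..1]={X2}  "ab"  orig:{}
  [1..2]={X1}  "ba"  orig:{}
  [2..3]={X2}  "ab"  orig:{}
  [3..4]={X1}  "ba"  orig:{}
  [0..2]={A}  "aba"
  [1..3]={S}  "bab"
  [2..4]={A}  "aba"
  [0..3]={X3}  "abab"  orig:{}
  [1..4]={X3}  "baba"  orig:{}
  [0..4]={S}  "ababa"

S ∈ T[0,4] ⇒ YES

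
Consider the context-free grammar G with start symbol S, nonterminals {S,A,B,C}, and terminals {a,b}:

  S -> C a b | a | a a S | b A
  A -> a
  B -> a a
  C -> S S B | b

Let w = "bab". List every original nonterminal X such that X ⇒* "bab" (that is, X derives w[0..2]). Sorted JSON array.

CNF form of G:
  S -> C X3 | T0 X4 | T1 A | a
  A -> a
  B -> T0 T0
  C -> S X2 | b
  T0 -> a
  T1 -> b
  X2 -> S B
  X3 -> T0 T1
  X4 -> T0 S

Fill CYK table bottom-up (cells [i..j] with 0 ≤ i ≤ j ≤ 2 only):
  [0..0]={C,T1}  "b"  orig:{C}
  [1..1]={A,S,T0}  "a"  orig:{A,S}
  [2..2]={C,T1}  "b"  orig:{C}
  [0..1]={S}  "ba"
  [1..2]={X3}  "ab"  orig:{}
  [0..2]={S}  "bab"

Original NTs in T[0,2] deriving "bab": ["S"]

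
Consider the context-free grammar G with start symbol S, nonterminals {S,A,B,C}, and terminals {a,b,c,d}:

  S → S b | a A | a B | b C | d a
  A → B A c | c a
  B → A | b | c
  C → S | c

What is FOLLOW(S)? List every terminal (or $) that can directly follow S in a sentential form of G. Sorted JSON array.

FIRST iteration:
round 1:
  A via A→c a: +{c}
  B via B→A: +{c}
  B via B→b: +{b}
  C via C→c: +{c}
  S via S→a A: +{a}
  S via S→b C: +{b}
  S via S→d a: +{d}
  FIRST[S]={a,b,d}  FIRST[A]={c}  FIRST[B]={b,c}  FIRST[C]={c}
round 2:
  A via A→B A c: +{b}
  C via C→S: +{a,b,d}
  FIRST[S]={a,b,d}  FIRST[A]={b,c}  FIRST[B]={b,c}  FIRST[C]={a,b,c,d}
round 3: (stable)
  FIRST[S]={a,b,d}  FIRST[A]={b,c}  FIRST[B]={b,c}  FIRST[C]={a,b,c,d}

FOLLOW iteration:
FOLLOW(S) := {$}
pass 1:
  A→B A c: FOLLOW(B) ⊇ FIRST(A) = {b,c}; new: +{b,c}
  A→B A c: FOLLOW(A) ⊇ FIRST(c) = {c}; new: +{c}
  B→A: FOLLOW(A) ⊇ FOLLOW(B) ⊇ {b,c}; new: +{b}
  S→S b: FOLLOW(S) ⊇ FIRST(b) = {b}; new: +{b}
  S→a A: FOLLOW(A) ⊇ FOLLOW(S) ⊇ {$,b}; new: +{$}
  S→a B: FOLLOW(B) ⊇ FOLLOW(S) ⊇ {$,b}; new: +{$}
  S→b C: FOLLOW(C) ⊇ FOLLOW(S) ⊇ {$,b}; new: +{$,b}
  FOLLOW(S)={$,b}  FOLLOW(A)={$,b,c}  FOLLOW(B)={$,b,c}  FOLLOW(C)={$,b}
pass 2: done
  FOLLOW(S)={$,b}  FOLLOW(A)={$,b,c}  FOLLOW(B)={$,b,c}  FOLLOW(C)={$,b}

FOLLOW(S) = ["$", "b"]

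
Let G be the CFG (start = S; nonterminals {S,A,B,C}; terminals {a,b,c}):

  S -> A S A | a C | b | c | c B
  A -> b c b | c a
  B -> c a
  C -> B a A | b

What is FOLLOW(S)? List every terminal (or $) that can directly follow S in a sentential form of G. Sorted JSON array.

FIRST sets, iterate to fixpoint:
pass 1:
  A via A→b c b: +{b}
  A via A→c a: +{c}
  B via B→c a: +{c}
  C via C→B a A: +{c}
  C via C→b: +{b}
  S via S→A S A: +{b,c}
  S via S→a C: +{a}
  S: {a,b,c}  A: {b,c}  B: {c}  C: {b,c}
pass 2: — fixpoint
  S: {a,b,c}  A: {b,c}  B: {c}  C: {b,c}

FOLLOW sets:
seed FOLLOW(S) with $
iter 1:
  C→B a A: FOLLOW(B) ⊇ FIRST(a) = {a}; new: +{a}
  S→A S A: FOLLOW(A) ⊇ FIRST(S) = {a,b,c}; new: +{a,b,c}
  S→A S A: FOLLOW(S) ⊇ FIRST(A) = {b,c}; new: +{b,c}
  S→A S A: FOLLOW(A) ⊇ FOLLOW(S) ⊇ {$,b,c}; new: +{$}
  S→a C: FOLLOW(C) ⊇ FOLLOW(S) ⊇ {$,b,c}; new: +{$,b,c}
  S→c B: FOLLOW(B) ⊇ FOLLOW(S) ⊇ {$,b,c}; new: +{$,b,c}
  FOLLOW(S)={$,b,c}  FOLLOW(A)={$,a,b,c}  FOLLOW(B)={$,a,b,c}  FOLLOW(C)={$,b,c}
iter 2: (no change)
  FOLLOW(S)={$,b,c}  FOLLOW(A)={$,a,b,c}  FOLLOW(B)={$,a,b,c}  FOLLOW(C)={$,b,c}

FOLLOW(S) = ["$", "b", "c"]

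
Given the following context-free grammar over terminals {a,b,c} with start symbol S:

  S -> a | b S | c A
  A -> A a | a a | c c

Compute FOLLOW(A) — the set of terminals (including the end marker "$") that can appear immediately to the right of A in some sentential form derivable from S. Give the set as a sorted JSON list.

FIRST sets, iterate to fixpoint:
round 1:
  A via A→a a: +{a}
  A via A→c c: +{c}
  S via S→a: +{a}
  S via S→b S: +{b}
  S via S→c A: +{c}
  FIRST[S]={a,b,c}  FIRST[A]={a,c}
round 2: done
  FIRST[S]={a,b,c}  FIRST[A]={a,c}

Compute FOLLOW by fixpoint:
seed FOLLOW(S) with $
round 1:
  A→A a: FOLLOW(A) ⊇ FIRST(a) = {a}; new: +{a}
  S→c A: FOLLOW(A) ⊇ FOLLOW(S) ⊇ {$}; new: +{$}
  FOLLOW(S)={$}  FOLLOW(A)={$,a}
round 2: — fixpoint
  FOLLOW(S)={$}  FOLLOW(A)={$,a}

FOLLOW(A) = ["$", "a"]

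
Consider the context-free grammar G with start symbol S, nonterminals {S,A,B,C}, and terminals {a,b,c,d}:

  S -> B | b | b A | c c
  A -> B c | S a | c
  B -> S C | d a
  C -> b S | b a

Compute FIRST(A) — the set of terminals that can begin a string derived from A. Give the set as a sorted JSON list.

Compute FIRST by fixpoint:
round 1:
  A via A→c: +{c}
  B via B→d a: +{d}
  C via C→b S: +{b}
  S via S→B: +{d}
  S via S→b: +{b}
  S via S→c c: +{c}
  S: {b,c,d}  A: {c}  B: {d}  C: {b}
round 2:
  A via A→B c: +{d}
  A via A→S a: +{b}
  B via B→S C: +{b,c}
  S: {b,c,d}  A: {b,c,d}  B: {b,c,d}  C: {b}
round 3: done
  S: {b,c,d}  A: {b,c,d}  B: {b,c,d}  C: {b}

FIRST(A) = ["b", "c", "d"]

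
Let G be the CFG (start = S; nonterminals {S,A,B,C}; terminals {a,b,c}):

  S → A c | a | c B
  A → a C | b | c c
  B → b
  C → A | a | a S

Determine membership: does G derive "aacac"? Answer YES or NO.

Convert to CNF:
  S -> A T1 | T1 B | a
  A -> T0 C | T1 T1 | b
  B -> b
  C -> T0 C | T0 S | T1 T1 | a | b
  T0 -> a
  T1 -> c

CYK table (by increasing span):
  [0..0]={C,S,T0}  "a"  orig:{C,S}
  [1..1]={C,S,T0}  "a"  orig:{C,S}
  [2..2]={T1}  "c"  orig:{}
  [3..3]={C,S,T0}  "a"  orig:{C,S}
  [4..4]={T1}  "c"  orig:{}
  [0..1]={A,C}  "aa"
  [1..2]=∅  "ac"
  [2..3]=∅  "ca"
  [3..4]=∅  "ac"
  [0..2]={S}  "aac"
  [1..3]=∅  "aca"
  [2..4]=∅  "cac"
  [0..3]=∅  "aaca"
  [1..4]=∅  "acac"
  [0..4]=∅  "aacac"

S ∉ T[0,4] ⇒ NO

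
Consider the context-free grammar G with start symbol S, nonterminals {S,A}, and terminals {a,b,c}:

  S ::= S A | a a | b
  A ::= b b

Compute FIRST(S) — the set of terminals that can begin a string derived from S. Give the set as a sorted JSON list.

FIRST sets, iterate to fixpoint:
iter 1:
  A via A→b b: +{b}
  S via S→a a: +{a}
  S via S→b: +{b}
  FIRST(S)={a,b}  FIRST(A)={b}
iter 2: (no change)
  FIRST(S)={a,b}  FIRST(A)={b}

FIRST(S) = ["a", "b"]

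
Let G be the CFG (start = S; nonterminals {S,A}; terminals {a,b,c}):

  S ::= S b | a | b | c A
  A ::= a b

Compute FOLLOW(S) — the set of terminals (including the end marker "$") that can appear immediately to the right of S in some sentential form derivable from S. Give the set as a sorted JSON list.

FIRST iteration:
iter 1:
  A via A→a b: +{a}
  S via S→a: +{a}
  S via S→b: +{b}
  S via S→c A: +{c}
  FIRST[S]={a,b,c}  FIRST[A]={a}
iter 2: done
  FIRST[S]={a,b,c}  FIRST[A]={a}

FOLLOW sets:
FOLLOW(S) := {$}
[1]
  S→S b: FOLLOW(S) ⊇ FIRST(b) = {b}; new: +{b}
  S→c A: FOLLOW(A) ⊇ FOLLOW(S) ⊇ {$,b}; new: +{$,b}
  FOLLOW(S)={$,b}  FOLLOW(A)={$,b}
[2] (stable)
  FOLLOW(S)={$,b}  FOLLOW(A)={$,b}

FOLLOW(S) = ["$", "b"]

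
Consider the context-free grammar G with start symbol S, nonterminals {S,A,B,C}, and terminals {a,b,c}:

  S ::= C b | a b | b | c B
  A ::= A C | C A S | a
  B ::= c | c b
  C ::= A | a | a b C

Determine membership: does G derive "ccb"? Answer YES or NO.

Convert to CNF:
  S -> C T1 | T0 B | T2 T1 | b
  A -> A C | C X3 | a
  B -> T0 T1 | c
  C -> A C | C X4 | T2 X5 | a
  T0 -> c
  T1 -> b
  T2 -> a
  X3 -> A S
  X4 -> A S
  X5 -> T1 C

CYK table (by increasing span):
  T[0,0] 'c' = {B,T0}  orig:{B}
  T[1,1] 'c' = {B,T0}  orig:{B}
  T[2,2] 'b' = {S,T1}  orig:{S}
  T[0,1] 'cc' = {S}
  T[1,2] 'cb' = {B}
  T[0,2] 'ccb' = {S}

S ∈ T[0,2] ⇒ YES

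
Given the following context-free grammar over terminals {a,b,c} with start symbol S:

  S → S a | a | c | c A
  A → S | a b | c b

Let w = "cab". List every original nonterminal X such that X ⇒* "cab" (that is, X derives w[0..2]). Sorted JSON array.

Convert to CNF:
  S -> S T0 | T2 A | a | c
  A -> S T0 | T0 T1 | T2 A | T2 T1 | a | c
  T0 -> a
  T1 -> b
  T2 -> c

CYK table (by increasing span), restricted to cells inside w[0..2]:
  T[0,0] 'c' = {A,S,T2}  orig:{A,S}
  T[1,1] 'a' = {A,S,T0}  orig:{A,S}
  T[2,2] 'b' = {T1}  orig:{}
  T[0,1] 'ca' = {A,S}
  T[1,2] 'ab' = {A}
  T[0,2] 'cab' = {A,S}

Original NTs in T[0,2] deriving "cab": ["A", "S"]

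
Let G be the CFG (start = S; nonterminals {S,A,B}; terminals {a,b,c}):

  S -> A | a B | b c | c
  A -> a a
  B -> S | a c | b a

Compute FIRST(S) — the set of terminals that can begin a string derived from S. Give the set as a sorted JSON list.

FIRST sets, iterate to fixpoint:
iter 1:
  A via A→a a: +{a}
  B via B→a c: +{a}
  B via B→b a: +{b}
  S via S→A: +{a}
  S via S→b c: +{b}
  S via S→c: +{c}
  S: {a,b,c}  A: {a}  B: {a,b}
iter 2:
  B via B→S: +{c}
  S: {a,b,c}  A: {a}  B: {a,b,c}
iter 3: done
  S: {a,b,c}  A: {a}  B: {a,b,c}

FIRST(S) = ["a", "b", "c"]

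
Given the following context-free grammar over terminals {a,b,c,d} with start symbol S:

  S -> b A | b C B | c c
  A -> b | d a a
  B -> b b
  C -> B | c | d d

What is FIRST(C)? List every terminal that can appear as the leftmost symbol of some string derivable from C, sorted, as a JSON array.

FIRST iteration:
round 1:
  A via A→b: +{b}
  A via A→d a a: +{d}
  B via B→b b: +{b}
  C via C→B: +{b}
  C via C→c: +{c}
  C via C→d d: +{d}
  S via S→b A: +{b}
  S via S→c c: +{c}
  S: {b,c}  A: {b,d}  B: {b}  C: {b,c,d}
round 2: done
  S: {b,c}  A: {b,d}  B: {b}  C: {b,c,d}

FIRST(C) = ["b", "c", "d"]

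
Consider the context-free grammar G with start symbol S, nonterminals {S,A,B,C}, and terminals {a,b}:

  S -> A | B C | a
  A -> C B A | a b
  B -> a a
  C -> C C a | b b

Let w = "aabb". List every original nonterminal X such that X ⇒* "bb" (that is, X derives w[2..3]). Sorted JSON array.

CNF form of G:
  S -> B C | C X4 | T0 T1 | a
  A -> C X2 | T0 T1
  B -> T0 T0
  C -> C X3 | T1 T1
  T0 -> a
  T1 -> b
  X2 -> B A
  X3 -> C T0
  X4 -> B A

Fill CYK table bottom-up (cells [i..j] with 2 ≤ i ≤ j ≤ 3 only):
  cell(2,2) b: {T1}  orig:{}
  cell(3,3) b: {T1}  orig:{}
  cell(2,3) bb: {C}

Original NTs in T[2,3] deriving "bb": ["C"]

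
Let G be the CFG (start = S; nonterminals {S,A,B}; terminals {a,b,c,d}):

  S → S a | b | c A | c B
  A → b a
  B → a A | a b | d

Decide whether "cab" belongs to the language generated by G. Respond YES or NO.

CNF form of G:
  S -> S T1 | T2 A | T2 B | b
  A -> T0 T1
  B -> T1 A | T1 T0 | d
  T0 -> b
  T1 -> a
  T2 -> c

CYK fill:
  T[0,0] 'c' = {T2}  orig:{}
  T[1,1] 'a' = {T1}  orig:{}
  T[2,2] 'b' = {S,T0}  orig:{S}
  T[0,1] 'ca' = ∅
  T[1,2] 'ab' = {B}
  T[0,2] 'cab' = {S}

S ∈ T[0,2] ⇒ YES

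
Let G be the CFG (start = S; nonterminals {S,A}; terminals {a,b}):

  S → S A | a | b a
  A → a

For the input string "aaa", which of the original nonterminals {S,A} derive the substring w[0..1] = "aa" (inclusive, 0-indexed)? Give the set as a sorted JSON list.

Convert to CNF:
  S -> S A | T0 T1 | a
  A -> a
  T0 -> b
  T1 -> a

Fill CYK table bottom-up — only the sub-triangle for w[0..1]:
  cell(0,0) a: {A,S,T1}  orig:{A,S}
  cell(1,1) a: {A,S,T1}  orig:{A,S}
  cell(0,1) aa: {S}

Original NTs in T[0,1] deriving "aa": ["S"]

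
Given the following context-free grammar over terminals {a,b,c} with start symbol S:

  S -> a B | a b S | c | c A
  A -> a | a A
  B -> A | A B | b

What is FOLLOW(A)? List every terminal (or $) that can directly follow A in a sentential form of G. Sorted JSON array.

Compute FIRST by fixpoint:
round 1:
  A via A→a: +{a}
  B via B→A: +{a}
  B via B→b: +{b}
  S via S→a B: +{a}
  S via S→c: +{c}
  FIRST(S)={a,c}  FIRST(A)={a}  FIRST(B)={a,b}
round 2: (stable)
  FIRST(S)={a,c}  FIRST(A)={a}  FIRST(B)={a,b}

Compute FOLLOW by fixpoint:
seed FOLLOW(S) with $
iter 1:
  B→A B: FOLLOW(A) ⊇ FIRST(B) = {a,b}; new: +{a,b}
  S→a B: FOLLOW(B) ⊇ FOLLOW(S) ⊇ {$}; new: +{$}
  S→c A: FOLLOW(A) ⊇ FOLLOW(S) ⊇ {$}; new: +{$}
  FOLLOW[S]={$}  FOLLOW[A]={$,a,b}  FOLLOW[B]={$}
iter 2: (no change)
  FOLLOW[S]={$}  FOLLOW[A]={$,a,b}  FOLLOW[B]={$}

FOLLOW(A) = ["$", "a", "b"]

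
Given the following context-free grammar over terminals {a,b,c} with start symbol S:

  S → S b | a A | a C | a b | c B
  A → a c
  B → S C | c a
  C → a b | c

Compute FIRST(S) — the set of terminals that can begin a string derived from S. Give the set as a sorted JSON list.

FIRST iteration:
iter 1:
  A via A→a c: +{a}
  B via B→c a: +{c}
  C via C→a b: +{a}
  C via C→c: +{c}
  S via S→a A: +{a}
  S via S→c B: +{c}
  FIRST(S)={a,c}  FIRST(A)={a}  FIRST(B)={c}  FIRST(C)={a,c}
iter 2:
  B via B→S C: +{a}
  FIRST(S)={a,c}  FIRST(A)={a}  FIRST(B)={a,c}  FIRST(C)={a,c}
iter 3: — fixpoint
  FIRST(S)={a,c}  FIRST(A)={a}  FIRST(B)={a,c}  FIRST(C)={a,c}

FIRST(S) = ["a", "c"]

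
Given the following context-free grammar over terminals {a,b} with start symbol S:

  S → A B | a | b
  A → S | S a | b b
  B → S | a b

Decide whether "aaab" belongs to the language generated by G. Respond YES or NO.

CNF form of G:
  S -> A B | a | b
  A -> A B | S T0 | T1 T1 | a | b
  B -> A B | T0 T1 | a | b
  T0 -> a
  T1 -> b

CYK table (by increasing span):
  T[0,0] 'a' = {A,B,S,T0}  orig:{A,B,S}
  T[1,1] 'a' = {A,B,S,T0}  orig:{A,B,S}
  T[2,2] 'a' = {A,B,S,T0}  orig:{A,B,S}
  T[3,3] 'b' = {A,B,S,T1}  orig:{A,B,S}
  T[0,1] 'aa' = {A,B,S}
  T[1,2] 'aa' = {A,B,S}
  T[2,3] 'ab' = {A,B,S}
  T[0,2] 'aaa' = {A,B,S}
  T[1,3] 'aab' = {A,B,S}
  T[0,3] 'aaab' = {A,B,S}

S ∈ T[0,3] ⇒ YES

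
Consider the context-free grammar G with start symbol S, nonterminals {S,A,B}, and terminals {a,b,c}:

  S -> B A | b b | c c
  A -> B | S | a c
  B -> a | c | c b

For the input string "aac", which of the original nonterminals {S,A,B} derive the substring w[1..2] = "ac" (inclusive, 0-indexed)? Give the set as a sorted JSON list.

Convert to CNF:
  S -> B A | T1 T1 | T2 T2
  A -> B A | T0 T1 | T1 T1 | T1 T2 | T2 T2 | a | c
  B -> T1 T2 | a | c
  T0 -> a
  T1 -> c
  T2 -> b

Fill CYK table bottom-up (cells [i..j] with 1 ≤ i ≤ j ≤ 2 only):
  T[1,1] 'a' = {A,B,T0}  orig:{A,B}
  T[2,2] 'c' = {A,B,T1}  orig:{A,B}
  T[1,2] 'ac' = {A,S}

Original NTs in T[1,2] deriving "ac": ["A", "S"]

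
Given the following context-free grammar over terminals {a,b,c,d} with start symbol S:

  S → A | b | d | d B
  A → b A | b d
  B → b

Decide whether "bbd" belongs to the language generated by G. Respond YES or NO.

CNF form of G:
  S -> T0 A | T0 T1 | T1 B | b | d
  A -> T0 A | T0 T1
  B -> b
  T0 -> b
  T1 -> d

CYK fill:
  T[0,0] 'b' = {B,S,T0}  orig:{B,S}
  T[1,1] 'b' = {B,S,T0}  orig:{B,S}
  T[2,2] 'd' = {S,T1}  orig:{S}
  T[0,1] 'bb' = ∅
  T[1,2] 'bd' = {A,S}
  T[0,2] 'bbd' = {A,S}

S ∈ T[0,2] ⇒ YES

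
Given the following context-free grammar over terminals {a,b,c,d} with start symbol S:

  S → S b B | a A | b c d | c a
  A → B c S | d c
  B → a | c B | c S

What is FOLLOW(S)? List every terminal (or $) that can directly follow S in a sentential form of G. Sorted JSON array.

FIRST sets, iterate to fixpoint:
pass 1:
  A via A→d c: +{d}
  B via B→a: +{a}
  B via B→c B: +{c}
  S via S→a A: +{a}
  S via S→b c d: +{b}
  S via S→c a: +{c}
  S: {a,b,c}  A: {d}  B: {a,c}
pass 2:
  A via A→B c S: +{a,c}
  S: {a,b,c}  A: {a,c,d}  B: {a,c}
pass 3: (stable)
  S: {a,b,c}  A: {a,c,d}  B: {a,c}

Compute FOLLOW by fixpoint:
seed FOLLOW(S) with $
round 1:
  A→B c S: FOLLOW(B) ⊇ FIRST(c) = {c}; new: +{c}
  B→c S: FOLLOW(S) ⊇ FOLLOW(B) ⊇ {c}; new: +{c}
  S→S b B: FOLLOW(S) ⊇ FIRST(b) = {b}; new: +{b}
  S→S b B: FOLLOW(B) ⊇ FOLLOW(S) ⊇ {$,b,c}; new: +{$,b}
  S→a A: FOLLOW(A) ⊇ FOLLOW(S) ⊇ {$,b,c}; new: +{$,b,c}
  S: {$,b,c}  A: {$,b,c}  B: {$,b,c}
round 2: (stable)
  S: {$,b,c}  A: {$,b,c}  B: {$,b,c}

FOLLOW(S) = ["$", "b", "c"]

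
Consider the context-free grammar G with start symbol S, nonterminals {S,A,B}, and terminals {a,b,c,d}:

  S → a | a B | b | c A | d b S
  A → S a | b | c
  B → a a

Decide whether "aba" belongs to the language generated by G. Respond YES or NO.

CNF form of G:
  S -> T0 B | T1 A | T2 X4 | a | b
  A -> S T0 | b | c
  B -> T0 T0
  T0 -> a
  T1 -> c
  T2 -> d
  T3 -> b
  X4 -> T3 S

CYK table (by increasing span):
  T[0,0] 'a' = {S,T0}  orig:{S}
  T[1,1] 'b' = {A,S,T3}  orig:{A,S}
  T[2,2] 'a' = {S,T0}  orig:{S}
  T[0,1] 'ab' = ∅
  T[1,2] 'ba' = {A,X4}  orig:{A}
  T[0,2] 'aba' = ∅

S ∉ T[0,2] ⇒ NO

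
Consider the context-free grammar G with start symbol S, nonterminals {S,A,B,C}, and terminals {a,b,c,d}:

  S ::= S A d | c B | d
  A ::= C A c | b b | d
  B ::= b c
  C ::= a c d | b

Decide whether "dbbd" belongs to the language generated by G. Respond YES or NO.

Convert to CNF:
  S -> S X6 | T0 B | d
  A -> C X4 | T1 T1 | d
  B -> T1 T0
  C -> T2 X5 | b
  T0 -> c
  T1 -> b
  T2 -> a
  T3 -> d
  X4 -> A T0
  X5 -> T0 T3
  X6 -> A T3

CYK fill:
  cell(0,0) d: {A,S,T3}  orig:{A,S}
  cell(1,1) b: {C,T1}  orig:{C}
  cell(2,2) b: {C,T1}  orig:{C}
  cell(3,3) d: {A,S,T3}  orig:{A,S}
  cell(0,1) db: ∅
  cell(1,2) bb: {A}
  cell(2,3) bd: ∅
  cell(0,2) dbb: ∅
  cell(1,3) bbd: {X6}  orig:{}
  cell(0,3) dbbd: {S}

S ∈ T[0,3] ⇒ YES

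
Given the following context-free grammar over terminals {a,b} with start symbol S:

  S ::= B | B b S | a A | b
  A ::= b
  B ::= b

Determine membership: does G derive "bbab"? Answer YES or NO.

CNF form of G:
  S -> B X2 | T1 A | b
  A -> b
  B -> b
  T0 -> b
  T1 -> a
  X2 -> T0 S

Fill CYK table bottom-up:
  [0..0]={A,B,S,T0}  "b"  orig:{A,B,S}
  [1..1]={A,B,S,T0}  "b"  orig:{A,B,S}
  [2..2]={T1}  "a"  orig:{}
  [3..3]={A,B,S,T0}  "b"  orig:{A,B,S}
  [0..1]={X2}  "bb"  orig:{}
  [1..2]=∅  "ba"
  [2..3]={S}  "ab"
  [0..2]=∅  "bba"
  [1..3]={X2}  "bab"  orig:{}
  [0..3]={S}  "bbab"

S ∈ T[0,3] ⇒ YES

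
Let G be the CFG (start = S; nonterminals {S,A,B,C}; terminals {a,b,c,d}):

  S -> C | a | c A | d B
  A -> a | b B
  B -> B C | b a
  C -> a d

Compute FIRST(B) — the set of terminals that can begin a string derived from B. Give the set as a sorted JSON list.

FIRST sets, iterate to fixpoint:
round 1:
  A via A→a: +{a}
  A via A→b B: +{b}
  B via B→b a: +{b}
  C via C→a d: +{a}
  S via S→C: +{a}
  S via S→c A: +{c}
  S via S→d B: +{d}
  S: {a,c,d}  A: {a,b}  B: {b}  C: {a}
round 2: — fixpoint
  S: {a,c,d}  A: {a,b}  B: {b}  C: {a}

FIRST(B) = ["b"]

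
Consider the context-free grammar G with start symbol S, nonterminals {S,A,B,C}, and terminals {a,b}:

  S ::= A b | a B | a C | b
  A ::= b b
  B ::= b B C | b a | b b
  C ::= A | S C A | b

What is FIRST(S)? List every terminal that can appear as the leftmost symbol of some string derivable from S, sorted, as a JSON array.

FIRST iteration:
iter 1:
  A via A→b b: +{b}
  B via B→b B C: +{b}
  C via C→A: +{b}
  S via S→A b: +{b}
  S via S→a B: +{a}
  FIRST[S]={a,b}  FIRST[A]={b}  FIRST[B]={b}  FIRST[C]={b}
iter 2:
  C via C→S C A: +{a}
  FIRST[S]={a,b}  FIRST[A]={b}  FIRST[B]={b}  FIRST[C]={a,b}
iter 3: done
  FIRST[S]={a,b}  FIRST[A]={b}  FIRST[B]={b}  FIRST[C]={a,b}

FIRST(S) = ["a", "b"]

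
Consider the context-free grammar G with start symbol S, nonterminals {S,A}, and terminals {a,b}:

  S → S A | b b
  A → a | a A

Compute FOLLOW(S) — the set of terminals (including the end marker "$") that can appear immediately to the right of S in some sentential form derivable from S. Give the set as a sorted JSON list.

FIRST sets, iterate to fixpoint:
pass 1:
  A via A→a: +{a}
  S via S→b b: +{b}
  FIRST[S]={b}  FIRST[A]={a}
pass 2: — fixpoint
  FIRST[S]={b}  FIRST[A]={a}

Compute FOLLOW by fixpoint:
initialize: $ ∈ FOLLOW(S)
round 1:
  S→S A: FOLLOW(S) ⊇ FIRST(A) = {a}; new: +{a}
  S→S A: FOLLOW(A) ⊇ FOLLOW(S) ⊇ {$,a}; new: +{$,a}
  FOLLOW[S]={$,a}  FOLLOW[A]={$,a}
round 2: — fixpoint
  FOLLOW[S]={$,a}  FOLLOW[A]={$,a}

FOLLOW(S) = ["$", "a"]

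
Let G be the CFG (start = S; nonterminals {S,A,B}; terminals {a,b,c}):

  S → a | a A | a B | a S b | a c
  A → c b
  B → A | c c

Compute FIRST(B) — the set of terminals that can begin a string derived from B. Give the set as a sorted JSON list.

FIRST sets, iterate to fixpoint:
[1]
  A via A→c b: +{c}
  B via B→A: +{c}
  S via S→a: +{a}
  FIRST(S)={a}  FIRST(A)={c}  FIRST(B)={c}
[2] (no change)
  FIRST(S)={a}  FIRST(A)={c}  FIRST(B)={c}

FIRST(B) = ["c"]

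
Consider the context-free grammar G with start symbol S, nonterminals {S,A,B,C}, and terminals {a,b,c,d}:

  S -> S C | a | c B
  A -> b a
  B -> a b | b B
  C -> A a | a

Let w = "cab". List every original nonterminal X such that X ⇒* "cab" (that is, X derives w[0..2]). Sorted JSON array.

Convert to CNF:
  S -> S C | T2 B | a
  A -> T0 T1
  B -> T0 B | T1 T0
  C -> A T1 | a
  T0 -> b
  T1 -> a
  T2 -> c

Fill CYK table bottom-up (cells [i..j] with 0 ≤ i ≤ j ≤ 2 only):
  T[0,0] 'c' = {T2}  orig:{}
  T[1,1] 'a' = {C,S,T1}  orig:{C,S}
  T[2,2] 'b' = {T0}  orig:{}
  T[0,1] 'ca' = ∅
  T[1,2] 'ab' = {B}
  T[0,2] 'cab' = {S}

Original NTs in T[0,2] deriving "cab": ["S"]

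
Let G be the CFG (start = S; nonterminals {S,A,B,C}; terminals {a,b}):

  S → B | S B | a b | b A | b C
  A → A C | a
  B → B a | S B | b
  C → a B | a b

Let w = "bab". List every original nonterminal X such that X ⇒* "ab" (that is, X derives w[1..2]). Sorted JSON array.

CNF form of G:
  S -> B T0 | S B | T0 T1 | T1 A | T1 C | b
  A -> A C | a
  B -> B T0 | S B | b
  C -> T0 B | T0 T1
  T0 -> a
  T1 -> b

Fill CYK table bottom-up — only the sub-triangle for w[1..2]:
  T[1,1] 'a' = {A,T0}  orig:{A}
  T[2,2] 'b' = {B,S,T1}  orig:{B,S}
  T[1,2] 'ab' = {C,S}

Original NTs in T[1,2] deriving "ab": ["C", "S"]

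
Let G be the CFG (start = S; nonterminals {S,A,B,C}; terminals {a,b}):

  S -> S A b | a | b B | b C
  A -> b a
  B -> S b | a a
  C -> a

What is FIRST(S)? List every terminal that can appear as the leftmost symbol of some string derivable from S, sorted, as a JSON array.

Compute FIRST by fixpoint:
iter 1:
  A via A→b a: +{b}
  B via B→a a: +{a}
  C via C→a: +{a}
  S via S→a: +{a}
  S via S→b B: +{b}
  S: {a,b}  A: {b}  B: {a}  C: {a}
iter 2:
  B via B→S b: +{b}
  S: {a,b}  A: {b}  B: {a,b}  C: {a}
iter 3: (no change)
  S: {a,b}  A: {b}  B: {a,b}  C: {a}

FIRST(S) = ["a", "b"]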